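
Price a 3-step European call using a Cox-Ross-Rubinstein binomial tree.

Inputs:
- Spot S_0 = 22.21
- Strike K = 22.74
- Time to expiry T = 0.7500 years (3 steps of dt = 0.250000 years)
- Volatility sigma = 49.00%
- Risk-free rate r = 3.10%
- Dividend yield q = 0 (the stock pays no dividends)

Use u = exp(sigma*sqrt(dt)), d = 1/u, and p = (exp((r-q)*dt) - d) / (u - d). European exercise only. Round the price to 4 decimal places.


Answer: Price = V(0,0) = 4.0295

Derivation:
dt = T/N = 0.250000
u = exp(sigma*sqrt(dt)) = 1.277621; d = 1/u = 0.782705
p = (exp((r-q)*dt) - d) / (u - d) = 0.454775
Discount per step: exp(-r*dt) = 0.992280
Stock lattice S(k, i) with i counting down-moves:
  k=0: S(0,0) = 22.2100
  k=1: S(1,0) = 28.3760; S(1,1) = 17.3839
  k=2: S(2,0) = 36.2537; S(2,1) = 22.2100; S(2,2) = 13.6064
  k=3: S(3,0) = 46.3186; S(3,1) = 28.3760; S(3,2) = 17.3839; S(3,3) = 10.6498
Terminal payoffs V(N, i) = max(S_T - K, 0):
  V(3,0) = 23.578555; V(3,1) = 5.635969; V(3,2) = 0.000000; V(3,3) = 0.000000
Backward induction: V(k, i) = exp(-r*dt) * [p * V(k+1, i) + (1-p) * V(k+1, i+1)].
  V(2,0) = exp(-r*dt) * [p*23.578555 + (1-p)*5.635969] = 13.689297
  V(2,1) = exp(-r*dt) * [p*5.635969 + (1-p)*0.000000] = 2.543308
  V(2,2) = exp(-r*dt) * [p*0.000000 + (1-p)*0.000000] = 0.000000
  V(1,0) = exp(-r*dt) * [p*13.689297 + (1-p)*2.543308] = 7.553454
  V(1,1) = exp(-r*dt) * [p*2.543308 + (1-p)*0.000000] = 1.147703
  V(0,0) = exp(-r*dt) * [p*7.553454 + (1-p)*1.147703] = 4.029526


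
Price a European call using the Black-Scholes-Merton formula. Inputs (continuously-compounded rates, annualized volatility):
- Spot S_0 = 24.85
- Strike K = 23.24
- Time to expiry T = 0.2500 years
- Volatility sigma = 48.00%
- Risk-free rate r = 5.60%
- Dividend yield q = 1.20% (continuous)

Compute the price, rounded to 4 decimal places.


Answer: Price = 3.3256

Derivation:
d1 = (ln(S/K) + (r - q + 0.5*sigma^2) * T) / (sigma * sqrt(T)) = 0.44492842
d2 = d1 - sigma * sqrt(T) = 0.20492842
exp(-rT) = 0.98609754; exp(-qT) = 0.99700450
C = S_0 * exp(-qT) * N(d1) - K * exp(-rT) * N(d2)
N(d1) = 0.67181426; N(d2) = 0.58118597
C = 24.8500 * 0.99700450 * 0.67181426 - 23.2400 * 0.98609754 * 0.58118597 = 3.3256


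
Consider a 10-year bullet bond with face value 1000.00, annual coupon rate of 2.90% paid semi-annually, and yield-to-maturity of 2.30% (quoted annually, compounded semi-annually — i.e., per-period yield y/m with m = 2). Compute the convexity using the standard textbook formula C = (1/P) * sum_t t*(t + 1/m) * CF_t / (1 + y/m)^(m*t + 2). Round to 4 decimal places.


Answer: Convexity = 86.2251

Derivation:
Coupon per period c = face * coupon_rate / m = 14.500000
Periods per year m = 2; per-period yield y/m = 0.011500
Number of cashflows N = 20
Cashflows (t years, CF_t, discount factor 1/(1+y/m)^(m*t), PV):
  t = 0.5000: CF_t = 14.500000, DF = 0.988631, PV = 14.335146
  t = 1.0000: CF_t = 14.500000, DF = 0.977391, PV = 14.172166
  t = 1.5000: CF_t = 14.500000, DF = 0.966279, PV = 14.011039
  t = 2.0000: CF_t = 14.500000, DF = 0.955293, PV = 13.851744
  t = 2.5000: CF_t = 14.500000, DF = 0.944432, PV = 13.694260
  t = 3.0000: CF_t = 14.500000, DF = 0.933694, PV = 13.538566
  t = 3.5000: CF_t = 14.500000, DF = 0.923079, PV = 13.384643
  t = 4.0000: CF_t = 14.500000, DF = 0.912584, PV = 13.232470
  t = 4.5000: CF_t = 14.500000, DF = 0.902209, PV = 13.082026
  t = 5.0000: CF_t = 14.500000, DF = 0.891951, PV = 12.933293
  t = 5.5000: CF_t = 14.500000, DF = 0.881810, PV = 12.786252
  t = 6.0000: CF_t = 14.500000, DF = 0.871785, PV = 12.640881
  t = 6.5000: CF_t = 14.500000, DF = 0.861873, PV = 12.497164
  t = 7.0000: CF_t = 14.500000, DF = 0.852075, PV = 12.355081
  t = 7.5000: CF_t = 14.500000, DF = 0.842387, PV = 12.214613
  t = 8.0000: CF_t = 14.500000, DF = 0.832810, PV = 12.075742
  t = 8.5000: CF_t = 14.500000, DF = 0.823341, PV = 11.938449
  t = 9.0000: CF_t = 14.500000, DF = 0.813981, PV = 11.802718
  t = 9.5000: CF_t = 14.500000, DF = 0.804726, PV = 11.668530
  t = 10.0000: CF_t = 1014.500000, DF = 0.795577, PV = 807.112938
Price P = sum_t PV_t = 1053.327721
Convexity numerator sum_t t*(t + 1/m) * CF_t / (1+y/m)^(m*t + 2):
  t = 0.5000: term = 7.005519
  t = 1.0000: term = 20.777616
  t = 1.5000: term = 41.082780
  t = 2.0000: term = 67.692832
  t = 2.5000: term = 100.384823
  t = 3.0000: term = 138.940931
  t = 3.5000: term = 183.148368
  t = 4.0000: term = 232.799282
  t = 4.5000: term = 287.690660
  t = 5.0000: term = 347.624239
  t = 5.5000: term = 412.406413
  t = 6.0000: term = 481.848143
  t = 6.5000: term = 555.764871
  t = 7.0000: term = 633.976430
  t = 7.5000: term = 716.306961
  t = 8.0000: term = 802.584831
  t = 8.5000: term = 892.642545
  t = 9.0000: term = 986.316673
  t = 9.5000: term = 1083.447766
  t = 10.0000: term = 82830.795840
Convexity = (1/P) * sum = 90823.237522 / 1053.327721 = 86.225052


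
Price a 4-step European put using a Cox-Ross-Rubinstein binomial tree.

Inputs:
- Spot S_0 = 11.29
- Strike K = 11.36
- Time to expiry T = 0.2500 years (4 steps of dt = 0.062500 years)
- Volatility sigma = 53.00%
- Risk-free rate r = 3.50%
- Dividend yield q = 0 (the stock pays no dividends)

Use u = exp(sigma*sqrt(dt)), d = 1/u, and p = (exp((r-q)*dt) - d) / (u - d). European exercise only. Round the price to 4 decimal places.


Answer: Price = V(0,0) = 1.1154

Derivation:
dt = T/N = 0.062500
u = exp(sigma*sqrt(dt)) = 1.141679; d = 1/u = 0.875903
p = (exp((r-q)*dt) - d) / (u - d) = 0.475163
Discount per step: exp(-r*dt) = 0.997815
Stock lattice S(k, i) with i counting down-moves:
  k=0: S(0,0) = 11.2900
  k=1: S(1,0) = 12.8896; S(1,1) = 9.8889
  k=2: S(2,0) = 14.7157; S(2,1) = 11.2900; S(2,2) = 8.6618
  k=3: S(3,0) = 16.8006; S(3,1) = 12.8896; S(3,2) = 9.8889; S(3,3) = 7.5869
  k=4: S(4,0) = 19.1809; S(4,1) = 14.7157; S(4,2) = 11.2900; S(4,3) = 8.6618; S(4,4) = 6.6454
Terminal payoffs V(N, i) = max(K - S_T, 0):
  V(4,0) = 0.000000; V(4,1) = 0.000000; V(4,2) = 0.070000; V(4,3) = 2.698245; V(4,4) = 4.714650
Backward induction: V(k, i) = exp(-r*dt) * [p * V(k+1, i) + (1-p) * V(k+1, i+1)].
  V(3,0) = exp(-r*dt) * [p*0.000000 + (1-p)*0.000000] = 0.000000
  V(3,1) = exp(-r*dt) * [p*0.000000 + (1-p)*0.070000] = 0.036658
  V(3,2) = exp(-r*dt) * [p*0.070000 + (1-p)*2.698245] = 1.446233
  V(3,3) = exp(-r*dt) * [p*2.698245 + (1-p)*4.714650] = 3.748320
  V(2,0) = exp(-r*dt) * [p*0.000000 + (1-p)*0.036658] = 0.019198
  V(2,1) = exp(-r*dt) * [p*0.036658 + (1-p)*1.446233] = 0.774759
  V(2,2) = exp(-r*dt) * [p*1.446233 + (1-p)*3.748320] = 2.648653
  V(1,0) = exp(-r*dt) * [p*0.019198 + (1-p)*0.774759] = 0.414836
  V(1,1) = exp(-r*dt) * [p*0.774759 + (1-p)*2.648653] = 1.754406
  V(0,0) = exp(-r*dt) * [p*0.414836 + (1-p)*1.754406] = 1.115449


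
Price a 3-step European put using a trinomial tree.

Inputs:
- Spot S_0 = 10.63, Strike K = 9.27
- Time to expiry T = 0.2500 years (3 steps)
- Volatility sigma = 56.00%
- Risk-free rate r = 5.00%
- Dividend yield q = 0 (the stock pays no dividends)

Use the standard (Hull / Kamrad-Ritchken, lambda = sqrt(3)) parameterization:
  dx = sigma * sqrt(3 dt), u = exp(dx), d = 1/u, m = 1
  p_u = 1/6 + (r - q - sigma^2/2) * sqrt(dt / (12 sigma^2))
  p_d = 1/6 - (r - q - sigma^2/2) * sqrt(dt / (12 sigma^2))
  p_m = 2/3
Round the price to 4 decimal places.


dt = T/N = 0.083333; dx = sigma*sqrt(3*dt) = 0.280000
u = exp(dx) = 1.323130; d = 1/u = 0.755784
p_u = 0.150774, p_m = 0.666667, p_d = 0.182560
Discount per step: exp(-r*dt) = 0.995842
Stock lattice S(k, j) with j the centered position index:
  k=0: S(0,+0) = 10.6300
  k=1: S(1,-1) = 8.0340; S(1,+0) = 10.6300; S(1,+1) = 14.0649
  k=2: S(2,-2) = 6.0720; S(2,-1) = 8.0340; S(2,+0) = 10.6300; S(2,+1) = 14.0649; S(2,+2) = 18.6096
  k=3: S(3,-3) = 4.5891; S(3,-2) = 6.0720; S(3,-1) = 8.0340; S(3,+0) = 10.6300; S(3,+1) = 14.0649; S(3,+2) = 18.6096; S(3,+3) = 24.6230
Terminal payoffs V(N, j) = max(K - S_T, 0):
  V(3,-3) = 4.680917; V(3,-2) = 3.198048; V(3,-1) = 1.236019; V(3,+0) = 0.000000; V(3,+1) = 0.000000; V(3,+2) = 0.000000; V(3,+3) = 0.000000
Backward induction: V(k, j) = exp(-r*dt) * [p_u * V(k+1, j+1) + p_m * V(k+1, j) + p_d * V(k+1, j-1)]
  V(2,-2) = exp(-r*dt) * [p_u*1.236019 + p_m*3.198048 + p_d*4.680917] = 3.159744
  V(2,-1) = exp(-r*dt) * [p_u*0.000000 + p_m*1.236019 + p_d*3.198048] = 1.401993
  V(2,+0) = exp(-r*dt) * [p_u*0.000000 + p_m*0.000000 + p_d*1.236019] = 0.224709
  V(2,+1) = exp(-r*dt) * [p_u*0.000000 + p_m*0.000000 + p_d*0.000000] = 0.000000
  V(2,+2) = exp(-r*dt) * [p_u*0.000000 + p_m*0.000000 + p_d*0.000000] = 0.000000
  V(1,-1) = exp(-r*dt) * [p_u*0.224709 + p_m*1.401993 + p_d*3.159744] = 1.538958
  V(1,+0) = exp(-r*dt) * [p_u*0.000000 + p_m*0.224709 + p_d*1.401993] = 0.404066
  V(1,+1) = exp(-r*dt) * [p_u*0.000000 + p_m*0.000000 + p_d*0.224709] = 0.040852
  V(0,+0) = exp(-r*dt) * [p_u*0.040852 + p_m*0.404066 + p_d*1.538958] = 0.554174

Answer: Price = V(0,0) = 0.5542


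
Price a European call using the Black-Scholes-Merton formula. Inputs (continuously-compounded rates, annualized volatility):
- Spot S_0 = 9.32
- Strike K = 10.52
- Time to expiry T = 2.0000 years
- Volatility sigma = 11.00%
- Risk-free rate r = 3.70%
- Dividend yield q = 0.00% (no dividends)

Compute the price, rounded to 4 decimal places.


d1 = (ln(S/K) + (r - q + 0.5*sigma^2) * T) / (sigma * sqrt(T)) = -0.22508866
d2 = d1 - sigma * sqrt(T) = -0.38065216
exp(-rT) = 0.92867169; exp(-qT) = 1.00000000
C = S_0 * exp(-qT) * N(d1) - K * exp(-rT) * N(d2)
N(d1) = 0.41095515; N(d2) = 0.35173069
C = 9.3200 * 1.00000000 * 0.41095515 - 10.5200 * 0.92867169 * 0.35173069 = 0.3938

Answer: Price = 0.3938


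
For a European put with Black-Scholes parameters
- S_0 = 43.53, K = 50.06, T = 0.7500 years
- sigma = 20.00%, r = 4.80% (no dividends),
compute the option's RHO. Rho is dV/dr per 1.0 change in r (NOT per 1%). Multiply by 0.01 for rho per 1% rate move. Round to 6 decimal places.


d1 = -0.5125249794; d2 = -0.6857300601
phi(d1) = 0.3498399690; exp(-qT) = 1.0000000000; exp(-rT) = 0.9646402935
N(-d2) = 0.7535583264
Rho = -K*T*exp(-rT)*N(-d2) = -50.0600 * 0.7500 * 0.9646402935 * 0.7535583264 = -27.291938

Answer: Rho = -27.291938


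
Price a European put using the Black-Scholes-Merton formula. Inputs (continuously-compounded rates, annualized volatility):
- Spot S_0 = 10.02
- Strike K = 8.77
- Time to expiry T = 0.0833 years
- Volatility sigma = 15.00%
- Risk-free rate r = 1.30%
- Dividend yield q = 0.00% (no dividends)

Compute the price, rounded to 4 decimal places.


d1 = (ln(S/K) + (r - q + 0.5*sigma^2) * T) / (sigma * sqrt(T)) = 3.12446667
d2 = d1 - sigma * sqrt(T) = 3.08117407
exp(-rT) = 0.99891769; exp(-qT) = 1.00000000
P = K * exp(-rT) * N(-d2) - S_0 * exp(-qT) * N(-d1)
N(-d1) = 0.00089064; N(-d2) = 0.00103093
P = 8.7700 * 0.99891769 * 0.00103093 - 10.0200 * 1.00000000 * 0.00089064 = 0.0001

Answer: Price = 0.0001


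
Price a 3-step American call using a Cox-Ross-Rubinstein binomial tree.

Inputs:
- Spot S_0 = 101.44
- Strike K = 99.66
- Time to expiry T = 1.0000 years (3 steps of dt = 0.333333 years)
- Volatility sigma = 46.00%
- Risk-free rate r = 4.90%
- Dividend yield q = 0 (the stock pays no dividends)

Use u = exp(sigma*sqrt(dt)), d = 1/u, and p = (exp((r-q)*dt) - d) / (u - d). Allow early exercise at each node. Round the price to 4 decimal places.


Answer: Price = V(0,0) = 22.7488

Derivation:
dt = T/N = 0.333333
u = exp(sigma*sqrt(dt)) = 1.304189; d = 1/u = 0.766760
p = (exp((r-q)*dt) - d) / (u - d) = 0.464633
Discount per step: exp(-r*dt) = 0.983799
Stock lattice S(k, i) with i counting down-moves:
  k=0: S(0,0) = 101.4400
  k=1: S(1,0) = 132.2969; S(1,1) = 77.7802
  k=2: S(2,0) = 172.5401; S(2,1) = 101.4400; S(2,2) = 59.6387
  k=3: S(3,0) = 225.0249; S(3,1) = 132.2969; S(3,2) = 77.7802; S(3,3) = 45.7286
Terminal payoffs V(N, i) = max(S_T - K, 0):
  V(3,0) = 125.364855; V(3,1) = 32.636897; V(3,2) = 0.000000; V(3,3) = 0.000000
Backward induction: V(k, i) = exp(-r*dt) * [p * V(k+1, i) + (1-p) * V(k+1, i+1)]; then take max(V_cont, immediate exercise) for American.
  V(2,0) = exp(-r*dt) * [p*125.364855 + (1-p)*32.636897] = 74.494670; exercise = 72.880111; V(2,0) = max -> 74.494670
  V(2,1) = exp(-r*dt) * [p*32.636897 + (1-p)*0.000000] = 14.918524; exercise = 1.780000; V(2,1) = max -> 14.918524
  V(2,2) = exp(-r*dt) * [p*0.000000 + (1-p)*0.000000] = 0.000000; exercise = 0.000000; V(2,2) = max -> 0.000000
  V(1,0) = exp(-r*dt) * [p*74.494670 + (1-p)*14.918524] = 41.909452; exercise = 32.636897; V(1,0) = max -> 41.909452
  V(1,1) = exp(-r*dt) * [p*14.918524 + (1-p)*0.000000] = 6.819348; exercise = 0.000000; V(1,1) = max -> 6.819348
  V(0,0) = exp(-r*dt) * [p*41.909452 + (1-p)*6.819348] = 22.748769; exercise = 1.780000; V(0,0) = max -> 22.748769


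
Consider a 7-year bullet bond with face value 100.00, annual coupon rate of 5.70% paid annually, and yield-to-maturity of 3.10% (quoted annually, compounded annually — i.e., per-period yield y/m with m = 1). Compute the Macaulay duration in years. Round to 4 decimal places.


Coupon per period c = face * coupon_rate / m = 5.700000
Periods per year m = 1; per-period yield y/m = 0.031000
Number of cashflows N = 7
Cashflows (t years, CF_t, discount factor 1/(1+y/m)^(m*t), PV):
  t = 1.0000: CF_t = 5.700000, DF = 0.969932, PV = 5.528613
  t = 2.0000: CF_t = 5.700000, DF = 0.940768, PV = 5.362379
  t = 3.0000: CF_t = 5.700000, DF = 0.912481, PV = 5.201144
  t = 4.0000: CF_t = 5.700000, DF = 0.885045, PV = 5.044756
  t = 5.0000: CF_t = 5.700000, DF = 0.858434, PV = 4.893071
  t = 6.0000: CF_t = 5.700000, DF = 0.832622, PV = 4.745947
  t = 7.0000: CF_t = 105.700000, DF = 0.807587, PV = 85.361951
Price P = sum_t PV_t = 116.137861
Macaulay numerator sum_t t * PV_t:
  t * PV_t at t = 1.0000: 5.528613
  t * PV_t at t = 2.0000: 10.724758
  t * PV_t at t = 3.0000: 15.603431
  t * PV_t at t = 4.0000: 20.179025
  t * PV_t at t = 5.0000: 24.465356
  t * PV_t at t = 6.0000: 28.475681
  t * PV_t at t = 7.0000: 597.533654
Macaulay duration D = (sum_t t * PV_t) / P = 702.510518 / 116.137861 = 6.048936

Answer: Macaulay duration = 6.0489 years


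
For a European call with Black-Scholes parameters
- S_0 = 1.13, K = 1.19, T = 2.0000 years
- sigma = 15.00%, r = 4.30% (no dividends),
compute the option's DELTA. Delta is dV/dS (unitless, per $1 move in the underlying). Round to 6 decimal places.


Answer: Delta = 0.605492

Derivation:
d1 = 0.2675895971; d2 = 0.0554575627
phi(d1) = 0.3849119664; exp(-qT) = 1.0000000000; exp(-rT) = 0.9175942312
N(d1) = 0.6054923803
Delta = exp(-qT) * N(d1) = 1.0000000000 * 0.6054923803 = 0.605492


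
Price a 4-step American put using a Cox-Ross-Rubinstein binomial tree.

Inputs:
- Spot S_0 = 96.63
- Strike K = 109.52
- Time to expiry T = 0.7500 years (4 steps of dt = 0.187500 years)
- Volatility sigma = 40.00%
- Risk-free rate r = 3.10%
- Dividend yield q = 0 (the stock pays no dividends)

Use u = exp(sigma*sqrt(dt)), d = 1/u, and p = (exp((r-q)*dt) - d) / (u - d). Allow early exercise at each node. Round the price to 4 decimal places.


dt = T/N = 0.187500
u = exp(sigma*sqrt(dt)) = 1.189110; d = 1/u = 0.840965
p = (exp((r-q)*dt) - d) / (u - d) = 0.473551
Discount per step: exp(-r*dt) = 0.994204
Stock lattice S(k, i) with i counting down-moves:
  k=0: S(0,0) = 96.6300
  k=1: S(1,0) = 114.9037; S(1,1) = 81.2625
  k=2: S(2,0) = 136.6331; S(2,1) = 96.6300; S(2,2) = 68.3389
  k=3: S(3,0) = 162.4718; S(3,1) = 114.9037; S(3,2) = 81.2625; S(3,3) = 57.4706
  k=4: S(4,0) = 193.1968; S(4,1) = 136.6331; S(4,2) = 96.6300; S(4,3) = 68.3389; S(4,4) = 48.3308
Terminal payoffs V(N, i) = max(K - S_T, 0):
  V(4,0) = 0.000000; V(4,1) = 0.000000; V(4,2) = 12.890000; V(4,3) = 41.181104; V(4,4) = 61.189205
Backward induction: V(k, i) = exp(-r*dt) * [p * V(k+1, i) + (1-p) * V(k+1, i+1)]; then take max(V_cont, immediate exercise) for American.
  V(3,0) = exp(-r*dt) * [p*0.000000 + (1-p)*0.000000] = 0.000000; exercise = 0.000000; V(3,0) = max -> 0.000000
  V(3,1) = exp(-r*dt) * [p*0.000000 + (1-p)*12.890000] = 6.746600; exercise = 0.000000; V(3,1) = max -> 6.746600
  V(3,2) = exp(-r*dt) * [p*12.890000 + (1-p)*41.181104] = 27.622801; exercise = 28.257539; V(3,2) = max -> 28.257539
  V(3,3) = exp(-r*dt) * [p*41.181104 + (1-p)*61.189205] = 51.414633; exercise = 52.049371; V(3,3) = max -> 52.049371
  V(2,0) = exp(-r*dt) * [p*0.000000 + (1-p)*6.746600] = 3.531157; exercise = 0.000000; V(2,0) = max -> 3.531157
  V(2,1) = exp(-r*dt) * [p*6.746600 + (1-p)*28.257539] = 17.966281; exercise = 12.890000; V(2,1) = max -> 17.966281
  V(2,2) = exp(-r*dt) * [p*28.257539 + (1-p)*52.049371] = 40.546366; exercise = 41.181104; V(2,2) = max -> 41.181104
  V(1,0) = exp(-r*dt) * [p*3.531157 + (1-p)*17.966281] = 11.066006; exercise = 0.000000; V(1,0) = max -> 11.066006
  V(1,1) = exp(-r*dt) * [p*17.966281 + (1-p)*41.181104] = 30.012746; exercise = 28.257539; V(1,1) = max -> 30.012746
  V(0,0) = exp(-r*dt) * [p*11.066006 + (1-p)*30.012746] = 20.918557; exercise = 12.890000; V(0,0) = max -> 20.918557

Answer: Price = V(0,0) = 20.9186


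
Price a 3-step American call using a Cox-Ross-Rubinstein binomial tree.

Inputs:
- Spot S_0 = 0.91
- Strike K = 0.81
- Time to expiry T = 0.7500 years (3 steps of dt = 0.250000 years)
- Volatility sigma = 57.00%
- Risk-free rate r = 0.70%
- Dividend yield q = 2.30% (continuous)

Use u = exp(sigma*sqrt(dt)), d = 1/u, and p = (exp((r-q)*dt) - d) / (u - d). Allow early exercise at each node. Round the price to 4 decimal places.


Answer: Price = V(0,0) = 0.2240

Derivation:
dt = T/N = 0.250000
u = exp(sigma*sqrt(dt)) = 1.329762; d = 1/u = 0.752014
p = (exp((r-q)*dt) - d) / (u - d) = 0.422319
Discount per step: exp(-r*dt) = 0.998252
Stock lattice S(k, i) with i counting down-moves:
  k=0: S(0,0) = 0.9100
  k=1: S(1,0) = 1.2101; S(1,1) = 0.6843
  k=2: S(2,0) = 1.6091; S(2,1) = 0.9100; S(2,2) = 0.5146
  k=3: S(3,0) = 2.1398; S(3,1) = 1.2101; S(3,2) = 0.6843; S(3,3) = 0.3870
Terminal payoffs V(N, i) = max(S_T - K, 0):
  V(3,0) = 1.329751; V(3,1) = 0.400083; V(3,2) = 0.000000; V(3,3) = 0.000000
Backward induction: V(k, i) = exp(-r*dt) * [p * V(k+1, i) + (1-p) * V(k+1, i+1)]; then take max(V_cont, immediate exercise) for American.
  V(2,0) = exp(-r*dt) * [p*1.329751 + (1-p)*0.400083] = 0.791313; exercise = 0.799123; V(2,0) = max -> 0.799123
  V(2,1) = exp(-r*dt) * [p*0.400083 + (1-p)*0.000000] = 0.168667; exercise = 0.100000; V(2,1) = max -> 0.168667
  V(2,2) = exp(-r*dt) * [p*0.000000 + (1-p)*0.000000] = 0.000000; exercise = 0.000000; V(2,2) = max -> 0.000000
  V(1,0) = exp(-r*dt) * [p*0.799123 + (1-p)*0.168667] = 0.434160; exercise = 0.400083; V(1,0) = max -> 0.434160
  V(1,1) = exp(-r*dt) * [p*0.168667 + (1-p)*0.000000] = 0.071107; exercise = 0.000000; V(1,1) = max -> 0.071107
  V(0,0) = exp(-r*dt) * [p*0.434160 + (1-p)*0.071107] = 0.224039; exercise = 0.100000; V(0,0) = max -> 0.224039


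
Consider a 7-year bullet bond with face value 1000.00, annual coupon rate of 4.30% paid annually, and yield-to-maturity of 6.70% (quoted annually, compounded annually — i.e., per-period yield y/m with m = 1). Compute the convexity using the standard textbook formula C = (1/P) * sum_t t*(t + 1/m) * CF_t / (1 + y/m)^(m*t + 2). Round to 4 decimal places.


Answer: Convexity = 41.0714

Derivation:
Coupon per period c = face * coupon_rate / m = 43.000000
Periods per year m = 1; per-period yield y/m = 0.067000
Number of cashflows N = 7
Cashflows (t years, CF_t, discount factor 1/(1+y/m)^(m*t), PV):
  t = 1.0000: CF_t = 43.000000, DF = 0.937207, PV = 40.299906
  t = 2.0000: CF_t = 43.000000, DF = 0.878357, PV = 37.769359
  t = 3.0000: CF_t = 43.000000, DF = 0.823203, PV = 35.397712
  t = 4.0000: CF_t = 43.000000, DF = 0.771511, PV = 33.174988
  t = 5.0000: CF_t = 43.000000, DF = 0.723066, PV = 31.091835
  t = 6.0000: CF_t = 43.000000, DF = 0.677663, PV = 29.139490
  t = 7.0000: CF_t = 1043.000000, DF = 0.635110, PV = 662.419903
Price P = sum_t PV_t = 869.293194
Convexity numerator sum_t t*(t + 1/m) * CF_t / (1+y/m)^(m*t + 2):
  t = 1.0000: term = 70.795425
  t = 2.0000: term = 199.049930
  t = 3.0000: term = 373.102024
  t = 4.0000: term = 582.789790
  t = 5.0000: term = 819.292113
  t = 6.0000: term = 1074.984966
  t = 7.0000: term = 32583.111952
Convexity = (1/P) * sum = 35703.126200 / 869.293194 = 41.071443


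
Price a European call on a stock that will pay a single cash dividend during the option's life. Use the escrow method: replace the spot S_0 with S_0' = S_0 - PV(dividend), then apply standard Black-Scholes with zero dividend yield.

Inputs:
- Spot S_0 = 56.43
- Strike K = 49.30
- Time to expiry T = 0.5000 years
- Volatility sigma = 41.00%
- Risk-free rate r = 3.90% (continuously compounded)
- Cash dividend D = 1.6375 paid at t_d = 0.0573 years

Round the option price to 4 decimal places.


PV(D) = D * exp(-r * t_d) = 1.6375 * 0.99776780 = 1.63384476
S_0' = S_0 - PV(D) = 56.4300 - 1.63384476 = 54.79615524
d1 = (ln(S_0'/K) + (r + sigma^2/2)*T) / (sigma*sqrt(T)) = 0.57679545
d2 = d1 - sigma*sqrt(T) = 0.28688167
exp(-rT) = 0.98068890
N(d1) = 0.71796118; N(d2) = 0.61289854
C = S_0' * N(d1) - K * exp(-rT) * N(d2) = 54.79615524 * 0.71796118 - 49.3000 * 0.98068890 * 0.61289854 = 9.7091

Answer: Price = 9.7091


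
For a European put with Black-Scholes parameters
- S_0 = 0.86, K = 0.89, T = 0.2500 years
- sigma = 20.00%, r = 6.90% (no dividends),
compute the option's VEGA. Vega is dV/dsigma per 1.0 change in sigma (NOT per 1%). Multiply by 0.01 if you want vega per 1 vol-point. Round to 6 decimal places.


d1 = -0.1203907348; d2 = -0.2203907348
phi(d1) = 0.3960616105; exp(-qT) = 1.0000000000; exp(-rT) = 0.9828979294
Vega = S * exp(-qT) * phi(d1) * sqrt(T) = 0.8600 * 1.0000000000 * 0.3960616105 * 0.5000000000 = 0.170306

Answer: Vega = 0.170306


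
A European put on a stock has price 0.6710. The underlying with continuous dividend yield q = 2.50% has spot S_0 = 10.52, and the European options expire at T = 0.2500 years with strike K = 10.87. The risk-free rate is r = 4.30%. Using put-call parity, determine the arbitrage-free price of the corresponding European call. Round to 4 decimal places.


Answer: Call price = 0.3717

Derivation:
Put-call parity: C - P = S_0 * exp(-qT) - K * exp(-rT).
S_0 * exp(-qT) = 10.5200 * 0.99376949 = 10.45445504
K * exp(-rT) = 10.8700 * 0.98930757 = 10.75377334
C = P + S*exp(-qT) - K*exp(-rT)
C = 0.6710 + 10.45445504 - 10.75377334 = 0.3717


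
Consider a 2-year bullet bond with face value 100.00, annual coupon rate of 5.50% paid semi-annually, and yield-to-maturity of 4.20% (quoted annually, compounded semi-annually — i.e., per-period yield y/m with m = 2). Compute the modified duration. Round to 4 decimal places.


Coupon per period c = face * coupon_rate / m = 2.750000
Periods per year m = 2; per-period yield y/m = 0.021000
Number of cashflows N = 4
Cashflows (t years, CF_t, discount factor 1/(1+y/m)^(m*t), PV):
  t = 0.5000: CF_t = 2.750000, DF = 0.979432, PV = 2.693438
  t = 1.0000: CF_t = 2.750000, DF = 0.959287, PV = 2.638039
  t = 1.5000: CF_t = 2.750000, DF = 0.939556, PV = 2.583780
  t = 2.0000: CF_t = 102.750000, DF = 0.920231, PV = 94.553773
Price P = sum_t PV_t = 102.469029
First compute Macaulay numerator sum_t t * PV_t:
  t * PV_t at t = 0.5000: 1.346719
  t * PV_t at t = 1.0000: 2.638039
  t * PV_t at t = 1.5000: 3.875669
  t * PV_t at t = 2.0000: 189.107546
Macaulay duration D = 196.967973 / 102.469029 = 1.922220
Modified duration = D / (1 + y/m) = 1.922220 / (1 + 0.021000) = 1.882683

Answer: Modified duration = 1.8827


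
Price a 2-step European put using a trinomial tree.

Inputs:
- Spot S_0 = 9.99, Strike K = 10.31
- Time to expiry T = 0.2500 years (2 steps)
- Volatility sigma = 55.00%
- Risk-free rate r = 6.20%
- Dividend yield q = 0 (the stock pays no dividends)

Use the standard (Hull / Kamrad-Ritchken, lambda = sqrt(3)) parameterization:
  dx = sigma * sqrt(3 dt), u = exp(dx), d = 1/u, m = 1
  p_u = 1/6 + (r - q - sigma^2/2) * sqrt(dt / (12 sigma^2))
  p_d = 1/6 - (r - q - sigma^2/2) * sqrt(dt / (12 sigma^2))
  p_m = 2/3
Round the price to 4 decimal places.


dt = T/N = 0.125000; dx = sigma*sqrt(3*dt) = 0.336805
u = exp(dx) = 1.400466; d = 1/u = 0.714048
p_u = 0.150105, p_m = 0.666667, p_d = 0.183229
Discount per step: exp(-r*dt) = 0.992280
Stock lattice S(k, j) with j the centered position index:
  k=0: S(0,+0) = 9.9900
  k=1: S(1,-1) = 7.1333; S(1,+0) = 9.9900; S(1,+1) = 13.9907
  k=2: S(2,-2) = 5.0935; S(2,-1) = 7.1333; S(2,+0) = 9.9900; S(2,+1) = 13.9907; S(2,+2) = 19.5934
Terminal payoffs V(N, j) = max(K - S_T, 0):
  V(2,-2) = 5.216451; V(2,-1) = 3.176659; V(2,+0) = 0.320000; V(2,+1) = 0.000000; V(2,+2) = 0.000000
Backward induction: V(k, j) = exp(-r*dt) * [p_u * V(k+1, j+1) + p_m * V(k+1, j) + p_d * V(k+1, j-1)]
  V(1,-1) = exp(-r*dt) * [p_u*0.320000 + p_m*3.176659 + p_d*5.216451] = 3.097510
  V(1,+0) = exp(-r*dt) * [p_u*0.000000 + p_m*0.320000 + p_d*3.176659] = 0.789247
  V(1,+1) = exp(-r*dt) * [p_u*0.000000 + p_m*0.000000 + p_d*0.320000] = 0.058180
  V(0,+0) = exp(-r*dt) * [p_u*0.058180 + p_m*0.789247 + p_d*3.097510] = 1.093939

Answer: Price = V(0,0) = 1.0939


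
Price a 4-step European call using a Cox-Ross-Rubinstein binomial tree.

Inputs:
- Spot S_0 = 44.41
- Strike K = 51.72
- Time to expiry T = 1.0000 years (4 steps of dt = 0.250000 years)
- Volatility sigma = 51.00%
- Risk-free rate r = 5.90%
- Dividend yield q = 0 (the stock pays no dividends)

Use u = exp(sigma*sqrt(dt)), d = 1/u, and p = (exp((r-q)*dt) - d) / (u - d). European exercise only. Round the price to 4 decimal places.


dt = T/N = 0.250000
u = exp(sigma*sqrt(dt)) = 1.290462; d = 1/u = 0.774916
p = (exp((r-q)*dt) - d) / (u - d) = 0.465416
Discount per step: exp(-r*dt) = 0.985358
Stock lattice S(k, i) with i counting down-moves:
  k=0: S(0,0) = 44.4100
  k=1: S(1,0) = 57.3094; S(1,1) = 34.4140
  k=2: S(2,0) = 73.9556; S(2,1) = 44.4100; S(2,2) = 26.6680
  k=3: S(3,0) = 95.4368; S(3,1) = 57.3094; S(3,2) = 34.4140; S(3,3) = 20.6655
  k=4: S(4,0) = 123.1576; S(4,1) = 73.9556; S(4,2) = 44.4100; S(4,3) = 26.6680; S(4,4) = 16.0140
Terminal payoffs V(N, i) = max(S_T - K, 0):
  V(4,0) = 71.437579; V(4,1) = 22.235582; V(4,2) = 0.000000; V(4,3) = 0.000000; V(4,4) = 0.000000
Backward induction: V(k, i) = exp(-r*dt) * [p * V(k+1, i) + (1-p) * V(k+1, i+1)].
  V(3,0) = exp(-r*dt) * [p*71.437579 + (1-p)*22.235582] = 44.474112
  V(3,1) = exp(-r*dt) * [p*22.235582 + (1-p)*0.000000] = 10.197266
  V(3,2) = exp(-r*dt) * [p*0.000000 + (1-p)*0.000000] = 0.000000
  V(3,3) = exp(-r*dt) * [p*0.000000 + (1-p)*0.000000] = 0.000000
  V(2,0) = exp(-r*dt) * [p*44.474112 + (1-p)*10.197266] = 25.767364
  V(2,1) = exp(-r*dt) * [p*10.197266 + (1-p)*0.000000] = 4.676479
  V(2,2) = exp(-r*dt) * [p*0.000000 + (1-p)*0.000000] = 0.000000
  V(1,0) = exp(-r*dt) * [p*25.767364 + (1-p)*4.676479] = 14.280313
  V(1,1) = exp(-r*dt) * [p*4.676479 + (1-p)*0.000000] = 2.144639
  V(0,0) = exp(-r*dt) * [p*14.280313 + (1-p)*2.144639] = 7.678673

Answer: Price = V(0,0) = 7.6787


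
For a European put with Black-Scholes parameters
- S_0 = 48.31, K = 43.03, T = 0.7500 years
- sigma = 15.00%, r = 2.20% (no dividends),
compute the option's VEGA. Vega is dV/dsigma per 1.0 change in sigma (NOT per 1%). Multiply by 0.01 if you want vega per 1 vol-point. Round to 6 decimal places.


d1 = 1.0829438421; d2 = 0.9530400315
phi(d1) = 0.2219457679; exp(-qT) = 1.0000000000; exp(-rT) = 0.9836353794
Vega = S * exp(-qT) * phi(d1) * sqrt(T) = 48.3100 * 1.0000000000 * 0.2219457679 * 0.8660254038 = 9.285698

Answer: Vega = 9.285698


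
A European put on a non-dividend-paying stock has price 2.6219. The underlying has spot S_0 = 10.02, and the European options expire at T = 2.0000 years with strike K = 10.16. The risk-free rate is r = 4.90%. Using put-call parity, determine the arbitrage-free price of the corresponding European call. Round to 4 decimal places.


Put-call parity: C - P = S_0 * exp(-qT) - K * exp(-rT).
S_0 * exp(-qT) = 10.0200 * 1.00000000 = 10.02000000
K * exp(-rT) = 10.1600 * 0.90664890 = 9.21155286
C = P + S*exp(-qT) - K*exp(-rT)
C = 2.6219 + 10.02000000 - 9.21155286 = 3.4303

Answer: Call price = 3.4303


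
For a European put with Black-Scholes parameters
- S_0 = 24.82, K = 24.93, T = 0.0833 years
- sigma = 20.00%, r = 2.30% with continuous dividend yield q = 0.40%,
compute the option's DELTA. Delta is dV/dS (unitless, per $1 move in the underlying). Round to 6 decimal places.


Answer: Delta = -0.507940

Derivation:
d1 = -0.0203282578; d2 = -0.0780517366
phi(d1) = 0.3988598598; exp(-qT) = 0.9996668555; exp(-rT) = 0.9980859342
N(-d1) = 0.5081092430
Delta = -exp(-qT) * N(-d1) = -0.9996668555 * 0.5081092430 = -0.507940


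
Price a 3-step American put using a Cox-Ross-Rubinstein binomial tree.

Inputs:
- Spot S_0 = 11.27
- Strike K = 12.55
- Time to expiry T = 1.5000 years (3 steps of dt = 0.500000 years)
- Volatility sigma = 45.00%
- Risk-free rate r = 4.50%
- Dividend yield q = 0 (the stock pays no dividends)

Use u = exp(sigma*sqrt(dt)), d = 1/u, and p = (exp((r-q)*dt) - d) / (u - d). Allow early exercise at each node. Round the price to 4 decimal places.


dt = T/N = 0.500000
u = exp(sigma*sqrt(dt)) = 1.374648; d = 1/u = 0.727459
p = (exp((r-q)*dt) - d) / (u - d) = 0.456275
Discount per step: exp(-r*dt) = 0.977751
Stock lattice S(k, i) with i counting down-moves:
  k=0: S(0,0) = 11.2700
  k=1: S(1,0) = 15.4923; S(1,1) = 8.1985
  k=2: S(2,0) = 21.2965; S(2,1) = 11.2700; S(2,2) = 5.9640
  k=3: S(3,0) = 29.2751; S(3,1) = 15.4923; S(3,2) = 8.1985; S(3,3) = 4.3386
Terminal payoffs V(N, i) = max(K - S_T, 0):
  V(3,0) = 0.000000; V(3,1) = 0.000000; V(3,2) = 4.351540; V(3,3) = 8.211407
Backward induction: V(k, i) = exp(-r*dt) * [p * V(k+1, i) + (1-p) * V(k+1, i+1)]; then take max(V_cont, immediate exercise) for American.
  V(2,0) = exp(-r*dt) * [p*0.000000 + (1-p)*0.000000] = 0.000000; exercise = 0.000000; V(2,0) = max -> 0.000000
  V(2,1) = exp(-r*dt) * [p*0.000000 + (1-p)*4.351540] = 2.313401; exercise = 1.280000; V(2,1) = max -> 2.313401
  V(2,2) = exp(-r*dt) * [p*4.351540 + (1-p)*8.211407] = 6.306737; exercise = 6.585959; V(2,2) = max -> 6.585959
  V(1,0) = exp(-r*dt) * [p*0.000000 + (1-p)*2.313401] = 1.229869; exercise = 0.000000; V(1,0) = max -> 1.229869
  V(1,1) = exp(-r*dt) * [p*2.313401 + (1-p)*6.585959] = 4.533343; exercise = 4.351540; V(1,1) = max -> 4.533343
  V(0,0) = exp(-r*dt) * [p*1.229869 + (1-p)*4.533343] = 2.958725; exercise = 1.280000; V(0,0) = max -> 2.958725

Answer: Price = V(0,0) = 2.9587


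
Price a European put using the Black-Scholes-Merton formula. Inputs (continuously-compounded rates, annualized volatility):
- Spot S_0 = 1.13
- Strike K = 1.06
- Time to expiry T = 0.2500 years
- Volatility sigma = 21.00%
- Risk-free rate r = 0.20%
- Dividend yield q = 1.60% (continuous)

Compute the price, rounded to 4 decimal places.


Answer: Price = 0.0201

Derivation:
d1 = (ln(S/K) + (r - q + 0.5*sigma^2) * T) / (sigma * sqrt(T)) = 0.62820214
d2 = d1 - sigma * sqrt(T) = 0.52320214
exp(-rT) = 0.99950012; exp(-qT) = 0.99600799
P = K * exp(-rT) * N(-d2) - S_0 * exp(-qT) * N(-d1)
N(-d1) = 0.26493576; N(-d2) = 0.30041680
P = 1.0600 * 0.99950012 * 0.30041680 - 1.1300 * 0.99600799 * 0.26493576 = 0.0201


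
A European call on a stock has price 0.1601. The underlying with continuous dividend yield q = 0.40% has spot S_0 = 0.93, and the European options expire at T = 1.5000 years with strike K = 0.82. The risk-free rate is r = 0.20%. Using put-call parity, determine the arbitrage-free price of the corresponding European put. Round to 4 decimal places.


Put-call parity: C - P = S_0 * exp(-qT) - K * exp(-rT).
S_0 * exp(-qT) = 0.9300 * 0.99401796 = 0.92443671
K * exp(-rT) = 0.8200 * 0.99700450 = 0.81754369
P = C - S*exp(-qT) + K*exp(-rT)
P = 0.1601 - 0.92443671 + 0.81754369 = 0.0532

Answer: Put price = 0.0532


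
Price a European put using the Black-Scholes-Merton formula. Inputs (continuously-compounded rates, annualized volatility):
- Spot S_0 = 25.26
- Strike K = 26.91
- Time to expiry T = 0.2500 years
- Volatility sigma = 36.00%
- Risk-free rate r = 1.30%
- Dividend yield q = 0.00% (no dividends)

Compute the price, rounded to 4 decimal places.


Answer: Price = 2.7514

Derivation:
d1 = (ln(S/K) + (r - q + 0.5*sigma^2) * T) / (sigma * sqrt(T)) = -0.24347693
d2 = d1 - sigma * sqrt(T) = -0.42347693
exp(-rT) = 0.99675528; exp(-qT) = 1.00000000
P = K * exp(-rT) * N(-d2) - S_0 * exp(-qT) * N(-d1)
N(-d1) = 0.59618202; N(-d2) = 0.66402634
P = 26.9100 * 0.99675528 * 0.66402634 - 25.2600 * 1.00000000 * 0.59618202 = 2.7514


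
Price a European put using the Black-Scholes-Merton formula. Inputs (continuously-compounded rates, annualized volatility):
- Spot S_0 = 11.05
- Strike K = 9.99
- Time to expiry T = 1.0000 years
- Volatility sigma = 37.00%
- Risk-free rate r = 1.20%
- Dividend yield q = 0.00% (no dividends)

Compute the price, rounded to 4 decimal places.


d1 = (ln(S/K) + (r - q + 0.5*sigma^2) * T) / (sigma * sqrt(T)) = 0.48998874
d2 = d1 - sigma * sqrt(T) = 0.11998874
exp(-rT) = 0.98807171; exp(-qT) = 1.00000000
P = K * exp(-rT) * N(-d2) - S_0 * exp(-qT) * N(-d1)
N(-d1) = 0.31207093; N(-d2) = 0.45224603
P = 9.9900 * 0.98807171 * 0.45224603 - 11.0500 * 1.00000000 * 0.31207093 = 1.0157

Answer: Price = 1.0157


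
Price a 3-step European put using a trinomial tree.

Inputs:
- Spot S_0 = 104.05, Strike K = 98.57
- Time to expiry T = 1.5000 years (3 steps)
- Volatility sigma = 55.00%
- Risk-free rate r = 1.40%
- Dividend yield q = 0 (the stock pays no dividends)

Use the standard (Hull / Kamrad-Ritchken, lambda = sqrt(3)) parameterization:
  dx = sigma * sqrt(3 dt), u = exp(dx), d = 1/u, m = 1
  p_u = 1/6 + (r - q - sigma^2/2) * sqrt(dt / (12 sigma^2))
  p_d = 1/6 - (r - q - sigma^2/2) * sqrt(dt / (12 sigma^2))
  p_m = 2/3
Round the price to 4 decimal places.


dt = T/N = 0.500000; dx = sigma*sqrt(3*dt) = 0.673610
u = exp(dx) = 1.961304; d = 1/u = 0.509865
p_u = 0.115728, p_m = 0.666667, p_d = 0.217605
Discount per step: exp(-r*dt) = 0.993024
Stock lattice S(k, j) with j the centered position index:
  k=0: S(0,+0) = 104.0500
  k=1: S(1,-1) = 53.0514; S(1,+0) = 104.0500; S(1,+1) = 204.0737
  k=2: S(2,-2) = 27.0491; S(2,-1) = 53.0514; S(2,+0) = 104.0500; S(2,+1) = 204.0737; S(2,+2) = 400.2506
  k=3: S(3,-3) = 13.7914; S(3,-2) = 27.0491; S(3,-1) = 53.0514; S(3,+0) = 104.0500; S(3,+1) = 204.0737; S(3,+2) = 400.2506; S(3,+3) = 785.0132
Terminal payoffs V(N, j) = max(K - S_T, 0):
  V(3,-3) = 84.778637; V(3,-2) = 71.520942; V(3,-1) = 45.518567; V(3,+0) = 0.000000; V(3,+1) = 0.000000; V(3,+2) = 0.000000; V(3,+3) = 0.000000
Backward induction: V(k, j) = exp(-r*dt) * [p_u * V(k+1, j+1) + p_m * V(k+1, j) + p_d * V(k+1, j-1)]
  V(2,-2) = exp(-r*dt) * [p_u*45.518567 + p_m*71.520942 + p_d*84.778637] = 70.898636
  V(2,-1) = exp(-r*dt) * [p_u*0.000000 + p_m*45.518567 + p_d*71.520942] = 45.588779
  V(2,+0) = exp(-r*dt) * [p_u*0.000000 + p_m*0.000000 + p_d*45.518567] = 9.835971
  V(2,+1) = exp(-r*dt) * [p_u*0.000000 + p_m*0.000000 + p_d*0.000000] = 0.000000
  V(2,+2) = exp(-r*dt) * [p_u*0.000000 + p_m*0.000000 + p_d*0.000000] = 0.000000
  V(1,-1) = exp(-r*dt) * [p_u*9.835971 + p_m*45.588779 + p_d*70.898636] = 46.631150
  V(1,+0) = exp(-r*dt) * [p_u*0.000000 + p_m*9.835971 + p_d*45.588779] = 16.362716
  V(1,+1) = exp(-r*dt) * [p_u*0.000000 + p_m*0.000000 + p_d*9.835971] = 2.125425
  V(0,+0) = exp(-r*dt) * [p_u*2.125425 + p_m*16.362716 + p_d*46.631150] = 21.153026

Answer: Price = V(0,0) = 21.1530


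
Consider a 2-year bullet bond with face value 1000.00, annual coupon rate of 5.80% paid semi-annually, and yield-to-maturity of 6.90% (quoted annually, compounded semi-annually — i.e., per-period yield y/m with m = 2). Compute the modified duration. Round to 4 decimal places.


Coupon per period c = face * coupon_rate / m = 29.000000
Periods per year m = 2; per-period yield y/m = 0.034500
Number of cashflows N = 4
Cashflows (t years, CF_t, discount factor 1/(1+y/m)^(m*t), PV):
  t = 0.5000: CF_t = 29.000000, DF = 0.966651, PV = 28.032866
  t = 1.0000: CF_t = 29.000000, DF = 0.934413, PV = 27.097986
  t = 1.5000: CF_t = 29.000000, DF = 0.903251, PV = 26.194283
  t = 2.0000: CF_t = 1029.000000, DF = 0.873128, PV = 898.448928
Price P = sum_t PV_t = 979.774062
First compute Macaulay numerator sum_t t * PV_t:
  t * PV_t at t = 0.5000: 14.016433
  t * PV_t at t = 1.0000: 27.097986
  t * PV_t at t = 1.5000: 39.291424
  t * PV_t at t = 2.0000: 1796.897856
Macaulay duration D = 1877.303699 / 979.774062 = 1.916058
Modified duration = D / (1 + y/m) = 1.916058 / (1 + 0.034500) = 1.852158

Answer: Modified duration = 1.8522


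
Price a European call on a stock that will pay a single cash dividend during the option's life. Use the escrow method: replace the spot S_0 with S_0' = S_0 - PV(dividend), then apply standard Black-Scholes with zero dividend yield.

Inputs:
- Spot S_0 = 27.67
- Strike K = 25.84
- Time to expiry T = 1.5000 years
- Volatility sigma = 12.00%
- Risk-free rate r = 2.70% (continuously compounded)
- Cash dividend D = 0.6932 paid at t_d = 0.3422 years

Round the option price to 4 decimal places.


PV(D) = D * exp(-r * t_d) = 0.6932 * 0.99080315 = 0.68682475
S_0' = S_0 - PV(D) = 27.6700 - 0.68682475 = 26.98317525
d1 = (ln(S_0'/K) + (r + sigma^2/2)*T) / (sigma*sqrt(T)) = 0.64360244
d2 = d1 - sigma*sqrt(T) = 0.49663305
exp(-rT) = 0.96030916
N(d1) = 0.74008337; N(d2) = 0.69027608
C = S_0' * N(d1) - K * exp(-rT) * N(d2) = 26.98317525 * 0.74008337 - 25.8400 * 0.96030916 * 0.69027608 = 2.8410

Answer: Price = 2.8410


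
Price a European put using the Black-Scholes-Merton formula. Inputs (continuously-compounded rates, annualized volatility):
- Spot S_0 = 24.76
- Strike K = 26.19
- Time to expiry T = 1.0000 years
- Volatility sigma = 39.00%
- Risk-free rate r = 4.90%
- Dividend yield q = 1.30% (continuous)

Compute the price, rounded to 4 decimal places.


d1 = (ln(S/K) + (r - q + 0.5*sigma^2) * T) / (sigma * sqrt(T)) = 0.14333792
d2 = d1 - sigma * sqrt(T) = -0.24666208
exp(-rT) = 0.95218113; exp(-qT) = 0.98708414
P = K * exp(-rT) * N(-d2) - S_0 * exp(-qT) * N(-d1)
N(-d1) = 0.44301165; N(-d2) = 0.59741512
P = 26.1900 * 0.95218113 * 0.59741512 - 24.7600 * 0.98708414 * 0.44301165 = 4.0708

Answer: Price = 4.0708


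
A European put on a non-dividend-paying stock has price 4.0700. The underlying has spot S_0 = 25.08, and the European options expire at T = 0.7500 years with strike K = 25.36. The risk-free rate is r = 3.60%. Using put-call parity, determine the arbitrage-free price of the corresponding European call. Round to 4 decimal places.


Put-call parity: C - P = S_0 * exp(-qT) - K * exp(-rT).
S_0 * exp(-qT) = 25.0800 * 1.00000000 = 25.08000000
K * exp(-rT) = 25.3600 * 0.97336124 = 24.68444109
C = P + S*exp(-qT) - K*exp(-rT)
C = 4.0700 + 25.08000000 - 24.68444109 = 4.4656

Answer: Call price = 4.4656


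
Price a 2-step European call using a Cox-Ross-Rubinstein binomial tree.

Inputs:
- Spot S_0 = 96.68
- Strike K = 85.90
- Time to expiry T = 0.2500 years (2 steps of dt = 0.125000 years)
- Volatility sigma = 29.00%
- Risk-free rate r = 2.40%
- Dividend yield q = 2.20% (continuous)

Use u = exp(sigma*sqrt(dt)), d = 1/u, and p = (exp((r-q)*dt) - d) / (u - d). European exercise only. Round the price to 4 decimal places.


dt = T/N = 0.125000
u = exp(sigma*sqrt(dt)) = 1.107971; d = 1/u = 0.902551
p = (exp((r-q)*dt) - d) / (u - d) = 0.475607
Discount per step: exp(-r*dt) = 0.997004
Stock lattice S(k, i) with i counting down-moves:
  k=0: S(0,0) = 96.6800
  k=1: S(1,0) = 107.1186; S(1,1) = 87.2586
  k=2: S(2,0) = 118.6844; S(2,1) = 96.6800; S(2,2) = 78.7553
Terminal payoffs V(N, i) = max(S_T - K, 0):
  V(2,0) = 32.784359; V(2,1) = 10.780000; V(2,2) = 0.000000
Backward induction: V(k, i) = exp(-r*dt) * [p * V(k+1, i) + (1-p) * V(k+1, i+1)].
  V(1,0) = exp(-r*dt) * [p*32.784359 + (1-p)*10.780000] = 21.181786
  V(1,1) = exp(-r*dt) * [p*10.780000 + (1-p)*0.000000] = 5.111685
  V(0,0) = exp(-r*dt) * [p*21.181786 + (1-p)*5.111685] = 12.716530

Answer: Price = V(0,0) = 12.7165


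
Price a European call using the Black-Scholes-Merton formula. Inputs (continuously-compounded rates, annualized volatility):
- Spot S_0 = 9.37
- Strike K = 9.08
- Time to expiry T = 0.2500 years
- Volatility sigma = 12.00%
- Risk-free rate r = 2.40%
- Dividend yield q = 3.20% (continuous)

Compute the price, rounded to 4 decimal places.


Answer: Price = 0.3799

Derivation:
d1 = (ln(S/K) + (r - q + 0.5*sigma^2) * T) / (sigma * sqrt(T)) = 0.52064839
d2 = d1 - sigma * sqrt(T) = 0.46064839
exp(-rT) = 0.99401796; exp(-qT) = 0.99203191
C = S_0 * exp(-qT) * N(d1) - K * exp(-rT) * N(d2)
N(d1) = 0.69869413; N(d2) = 0.67747456
C = 9.3700 * 0.99203191 * 0.69869413 - 9.0800 * 0.99401796 * 0.67747456 = 0.3799
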